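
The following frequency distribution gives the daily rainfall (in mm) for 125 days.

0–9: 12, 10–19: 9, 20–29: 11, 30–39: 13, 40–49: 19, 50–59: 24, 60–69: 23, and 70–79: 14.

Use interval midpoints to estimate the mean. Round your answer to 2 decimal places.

Midpoints: 4.5, 14.5, 24.5, 34.5, 44.5, 54.5, 64.5, 74.5
Σfm = 12×4.5 + 9×14.5 + 11×24.5 + 13×34.5 + 19×44.5 + 24×54.5 + 23×64.5 + 14×74.5 = 5582.5
n = Σf = 125
Mean = 5582.5 / 125 = 44.6600

44.66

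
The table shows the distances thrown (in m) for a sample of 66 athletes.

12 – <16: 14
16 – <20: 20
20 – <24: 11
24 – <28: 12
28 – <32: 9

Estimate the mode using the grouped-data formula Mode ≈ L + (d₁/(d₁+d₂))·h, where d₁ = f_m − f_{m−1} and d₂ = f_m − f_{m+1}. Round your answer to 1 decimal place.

Modal class: 16 – <20 (highest frequency 20).
d₁ = 20 − 14 = 6, d₂ = 20 − 11 = 9
Mode ≈ 16 + (6/(6+9)) × 4 = 16 + 1.6000 = 17.6000

17.6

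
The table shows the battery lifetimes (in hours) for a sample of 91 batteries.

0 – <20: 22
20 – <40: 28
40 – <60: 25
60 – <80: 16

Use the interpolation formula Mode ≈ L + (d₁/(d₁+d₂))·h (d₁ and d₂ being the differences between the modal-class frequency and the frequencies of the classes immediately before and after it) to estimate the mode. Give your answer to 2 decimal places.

Modal class: 20 – <40 (highest frequency 28).
d₁ = 28 − 22 = 6, d₂ = 28 − 25 = 3
Mode ≈ 20 + (6/(6+3)) × 20 = 20 + 13.3333 = 33.3333

33.33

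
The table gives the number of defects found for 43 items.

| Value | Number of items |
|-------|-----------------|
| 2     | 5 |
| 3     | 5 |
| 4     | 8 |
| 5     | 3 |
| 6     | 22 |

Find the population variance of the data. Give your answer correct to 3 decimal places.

2.144

Values: 2, 3, 4, 5, 6
n = 43, Σfx = 204, mean = 4.7442
Σfx² = 1060
Σf(x − x̄)² = Σfx² − (Σfx)²/n = 1060 − 204²/43 = 92.1860
Population variance = 92.1860 / 43 = 2.1439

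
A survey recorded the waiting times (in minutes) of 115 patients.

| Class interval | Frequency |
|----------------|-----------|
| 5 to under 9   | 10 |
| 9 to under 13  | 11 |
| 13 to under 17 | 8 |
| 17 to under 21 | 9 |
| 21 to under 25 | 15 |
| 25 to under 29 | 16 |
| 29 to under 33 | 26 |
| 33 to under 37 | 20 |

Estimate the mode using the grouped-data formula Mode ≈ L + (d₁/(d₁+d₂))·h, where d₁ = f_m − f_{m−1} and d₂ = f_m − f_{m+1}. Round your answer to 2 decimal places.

Modal class: 29 to under 33 (highest frequency 26).
d₁ = 26 − 16 = 10, d₂ = 26 − 20 = 6
Mode ≈ 29 + (10/(10+6)) × 4 = 29 + 2.5000 = 31.5000

31.50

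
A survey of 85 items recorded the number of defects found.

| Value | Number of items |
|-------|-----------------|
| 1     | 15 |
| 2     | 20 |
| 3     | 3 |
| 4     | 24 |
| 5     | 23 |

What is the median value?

4

Cumulative frequencies: 15, 35, 38, 62, 85
n = 85, so the median is the value in position (n+1)/2 = 43.
Position 43 falls at value 4.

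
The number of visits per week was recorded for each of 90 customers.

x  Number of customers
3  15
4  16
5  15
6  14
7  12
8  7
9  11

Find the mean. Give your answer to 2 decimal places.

5.63

Values: 3, 4, 5, 6, 7, 8, 9
Σfx = 15×3 + 16×4 + 15×5 + 14×6 + 12×7 + 7×8 + 11×9 = 507
n = Σf = 90
Mean = 507 / 90 = 5.6333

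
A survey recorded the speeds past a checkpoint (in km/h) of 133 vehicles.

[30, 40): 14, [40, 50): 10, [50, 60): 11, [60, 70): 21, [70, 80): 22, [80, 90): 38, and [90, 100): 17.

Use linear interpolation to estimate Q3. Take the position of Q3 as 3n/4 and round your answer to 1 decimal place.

Cumulative frequencies: 14, 24, 35, 56, 78, 116, 133
n = 133; position = 3n/4 = 99.75.
This falls in the class [80, 90): L = 80, F = 78, f = 38, h = 10.
Upper quartile ≈ 80 + ((99.75 − 78) / 38) × 10 = 85.7237

85.7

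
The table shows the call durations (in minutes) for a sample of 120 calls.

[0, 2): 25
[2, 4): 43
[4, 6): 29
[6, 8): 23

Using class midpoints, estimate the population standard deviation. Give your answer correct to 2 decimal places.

2.04

Midpoints: 1, 3, 5, 7
n = 120, Σfm = 460, mean = 3.8333
Σfm² = 2264
Σf(m − x̄)² = Σfm² − (Σfm)²/n = 2264 − 460²/120 = 500.6667
Population variance = 500.6667 / 120 = 4.1722
Standard deviation = √4.1722 = 2.0426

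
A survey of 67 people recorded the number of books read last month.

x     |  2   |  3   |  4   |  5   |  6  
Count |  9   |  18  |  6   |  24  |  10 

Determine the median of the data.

5

Cumulative frequencies: 9, 27, 33, 57, 67
n = 67, so the median is the value in position (n+1)/2 = 34.
Position 34 falls at value 5.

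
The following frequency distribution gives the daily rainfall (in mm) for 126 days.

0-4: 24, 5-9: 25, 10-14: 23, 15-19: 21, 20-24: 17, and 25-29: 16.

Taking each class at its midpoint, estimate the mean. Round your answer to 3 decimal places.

Midpoints: 2, 7, 12, 17, 22, 27
Σfm = 24×2 + 25×7 + 23×12 + 21×17 + 17×22 + 16×27 = 1662
n = Σf = 126
Mean = 1662 / 126 = 13.1905

13.190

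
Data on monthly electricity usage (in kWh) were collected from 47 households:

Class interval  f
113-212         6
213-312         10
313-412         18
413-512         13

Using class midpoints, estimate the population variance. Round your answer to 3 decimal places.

9633.318

Midpoints: 162.5, 262.5, 362.5, 462.5
n = 47, Σfm = 16137.5, mean = 343.3511
Σfm² = 5993593.75
Σf(m − x̄)² = Σfm² − (Σfm)²/n = 5993593.75 − 16137.5²/47 = 452765.9574
Population variance = 452765.9574 / 47 = 9633.3182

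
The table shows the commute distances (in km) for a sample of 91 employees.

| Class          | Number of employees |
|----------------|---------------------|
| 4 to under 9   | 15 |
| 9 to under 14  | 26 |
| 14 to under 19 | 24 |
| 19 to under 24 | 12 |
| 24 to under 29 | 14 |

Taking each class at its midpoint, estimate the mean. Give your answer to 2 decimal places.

15.62

Midpoints: 6.5, 11.5, 16.5, 21.5, 26.5
Σfm = 15×6.5 + 26×11.5 + 24×16.5 + 12×21.5 + 14×26.5 = 1421.5
n = Σf = 91
Mean = 1421.5 / 91 = 15.6209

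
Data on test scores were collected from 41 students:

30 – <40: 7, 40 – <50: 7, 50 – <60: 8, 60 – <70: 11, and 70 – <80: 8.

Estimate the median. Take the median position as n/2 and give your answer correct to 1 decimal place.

Cumulative frequencies: 7, 14, 22, 33, 41
n = 41; position = n/2 = 20.5.
This falls in the class 50 – <60: L = 50, F = 14, f = 8, h = 10.
Median ≈ 50 + ((20.5 − 14) / 8) × 10 = 58.1250

58.1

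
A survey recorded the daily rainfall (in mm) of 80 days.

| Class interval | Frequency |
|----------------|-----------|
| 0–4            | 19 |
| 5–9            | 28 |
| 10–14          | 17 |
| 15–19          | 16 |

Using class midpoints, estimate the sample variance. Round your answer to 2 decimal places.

Midpoints: 2, 7, 12, 17
n = 80, Σfm = 710, mean = 8.8750
Σfm² = 8520
Σf(m − x̄)² = Σfm² − (Σfm)²/n = 8520 − 710²/80 = 2218.7500
Sample variance = 2218.7500 / 79 = 28.0854

28.09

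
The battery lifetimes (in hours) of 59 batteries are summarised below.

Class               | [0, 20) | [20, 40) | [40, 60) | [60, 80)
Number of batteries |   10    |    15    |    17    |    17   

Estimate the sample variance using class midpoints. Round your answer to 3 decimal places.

458.679

Midpoints: 10, 30, 50, 70
n = 59, Σfm = 2590, mean = 43.8983
Σfm² = 140300
Σf(m − x̄)² = Σfm² − (Σfm)²/n = 140300 − 2590²/59 = 26603.3898
Sample variance = 26603.3898 / 58 = 458.6791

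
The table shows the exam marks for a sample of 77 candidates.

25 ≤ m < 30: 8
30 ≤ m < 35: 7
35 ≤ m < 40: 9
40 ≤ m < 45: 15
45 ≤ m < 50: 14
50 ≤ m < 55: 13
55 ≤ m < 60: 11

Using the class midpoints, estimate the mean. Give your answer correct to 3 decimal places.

44.188

Midpoints: 27.5, 32.5, 37.5, 42.5, 47.5, 52.5, 57.5
Σfm = 8×27.5 + 7×32.5 + 9×37.5 + 15×42.5 + 14×47.5 + 13×52.5 + 11×57.5 = 3402.5
n = Σf = 77
Mean = 3402.5 / 77 = 44.1883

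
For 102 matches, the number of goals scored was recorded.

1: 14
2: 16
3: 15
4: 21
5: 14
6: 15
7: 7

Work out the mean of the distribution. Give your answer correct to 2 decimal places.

3.76

Values: 1, 2, 3, 4, 5, 6, 7
Σfx = 14×1 + 16×2 + 15×3 + 21×4 + 14×5 + 15×6 + 7×7 = 384
n = Σf = 102
Mean = 384 / 102 = 3.7647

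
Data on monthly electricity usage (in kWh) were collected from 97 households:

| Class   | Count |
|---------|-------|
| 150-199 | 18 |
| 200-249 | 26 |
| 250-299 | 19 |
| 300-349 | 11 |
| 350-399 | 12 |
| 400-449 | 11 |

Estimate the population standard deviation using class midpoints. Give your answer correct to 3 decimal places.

Midpoints: 174.5, 224.5, 274.5, 324.5, 374.5, 424.5
n = 97, Σfm = 26926.5, mean = 277.5928
Σfm² = 8113674.25
Σf(m − x̄)² = Σfm² − (Σfm)²/n = 8113674.25 − 26926.5²/97 = 639072.1649
Population variance = 639072.1649 / 97 = 6588.3728
Standard deviation = √6588.3728 = 81.1688

81.169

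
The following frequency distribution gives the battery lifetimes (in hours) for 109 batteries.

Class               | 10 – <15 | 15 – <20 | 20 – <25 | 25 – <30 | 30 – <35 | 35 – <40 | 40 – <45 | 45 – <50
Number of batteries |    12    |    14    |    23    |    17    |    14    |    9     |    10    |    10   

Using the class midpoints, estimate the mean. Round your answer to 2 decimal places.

Midpoints: 12.5, 17.5, 22.5, 27.5, 32.5, 37.5, 42.5, 47.5
Σfm = 12×12.5 + 14×17.5 + 23×22.5 + 17×27.5 + 14×32.5 + 9×37.5 + 10×42.5 + 10×47.5 = 3072.5
n = Σf = 109
Mean = 3072.5 / 109 = 28.1881

28.19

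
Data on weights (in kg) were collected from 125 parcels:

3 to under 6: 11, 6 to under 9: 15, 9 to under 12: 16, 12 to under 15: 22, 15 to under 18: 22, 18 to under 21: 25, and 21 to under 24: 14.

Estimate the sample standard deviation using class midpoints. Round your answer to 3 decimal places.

Midpoints: 4.5, 7.5, 10.5, 13.5, 16.5, 19.5, 22.5
n = 125, Σfm = 1792.5, mean = 14.3400
Σfm² = 29423.25
Σf(m − x̄)² = Σfm² − (Σfm)²/n = 29423.25 − 1792.5²/125 = 3718.8000
Sample variance = 3718.8000 / 124 = 29.9903
Standard deviation = √29.9903 = 5.4763

5.476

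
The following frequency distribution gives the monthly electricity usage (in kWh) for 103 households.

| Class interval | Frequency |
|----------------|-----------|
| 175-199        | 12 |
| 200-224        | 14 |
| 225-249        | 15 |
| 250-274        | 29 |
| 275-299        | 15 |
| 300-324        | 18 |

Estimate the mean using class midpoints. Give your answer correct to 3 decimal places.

255.204

Midpoints: 187, 212, 237, 262, 287, 312
Σfm = 12×187 + 14×212 + 15×237 + 29×262 + 15×287 + 18×312 = 26286
n = Σf = 103
Mean = 26286 / 103 = 255.2039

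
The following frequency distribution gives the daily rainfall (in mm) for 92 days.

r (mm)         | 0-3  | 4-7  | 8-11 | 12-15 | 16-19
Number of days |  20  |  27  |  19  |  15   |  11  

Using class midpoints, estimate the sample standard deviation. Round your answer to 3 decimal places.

Midpoints: 1.5, 5.5, 9.5, 13.5, 17.5
n = 92, Σfm = 754, mean = 8.1957
Σfm² = 8679
Σf(m − x̄)² = Σfm² − (Σfm)²/n = 8679 − 754²/92 = 2499.4783
Sample variance = 2499.4783 / 91 = 27.4668
Standard deviation = √27.4668 = 5.2409

5.241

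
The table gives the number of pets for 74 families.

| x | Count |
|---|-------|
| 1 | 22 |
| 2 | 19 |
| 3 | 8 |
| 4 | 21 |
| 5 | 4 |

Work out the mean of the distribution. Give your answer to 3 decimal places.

Values: 1, 2, 3, 4, 5
Σfx = 22×1 + 19×2 + 8×3 + 21×4 + 4×5 = 188
n = Σf = 74
Mean = 188 / 74 = 2.5405

2.541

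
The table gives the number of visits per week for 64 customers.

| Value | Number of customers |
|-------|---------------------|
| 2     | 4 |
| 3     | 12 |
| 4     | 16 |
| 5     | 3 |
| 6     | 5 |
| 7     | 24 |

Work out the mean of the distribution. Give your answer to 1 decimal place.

5.0

Values: 2, 3, 4, 5, 6, 7
Σfx = 4×2 + 12×3 + 16×4 + 3×5 + 5×6 + 24×7 = 321
n = Σf = 64
Mean = 321 / 64 = 5.0156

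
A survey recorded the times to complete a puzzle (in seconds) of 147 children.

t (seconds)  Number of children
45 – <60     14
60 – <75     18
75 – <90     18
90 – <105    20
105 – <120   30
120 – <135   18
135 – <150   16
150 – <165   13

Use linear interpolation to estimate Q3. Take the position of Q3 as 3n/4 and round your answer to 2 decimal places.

Cumulative frequencies: 14, 32, 50, 70, 100, 118, 134, 147
n = 147; position = 3n/4 = 110.25.
This falls in the class 120 – <135: L = 120, F = 100, f = 18, h = 15.
Upper quartile ≈ 120 + ((110.25 − 100) / 18) × 15 = 128.5417

128.54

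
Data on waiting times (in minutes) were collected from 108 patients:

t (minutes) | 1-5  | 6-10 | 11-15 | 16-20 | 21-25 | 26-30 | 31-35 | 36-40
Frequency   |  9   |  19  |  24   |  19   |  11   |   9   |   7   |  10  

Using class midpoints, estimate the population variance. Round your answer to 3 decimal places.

Midpoints: 3, 8, 13, 18, 23, 28, 33, 38
n = 108, Σfm = 1949, mean = 18.0463
Σfm² = 46447
Σf(m − x̄)² = Σfm² − (Σfm)²/n = 46447 − 1949²/108 = 11274.7685
Population variance = 11274.7685 / 108 = 104.3960

104.396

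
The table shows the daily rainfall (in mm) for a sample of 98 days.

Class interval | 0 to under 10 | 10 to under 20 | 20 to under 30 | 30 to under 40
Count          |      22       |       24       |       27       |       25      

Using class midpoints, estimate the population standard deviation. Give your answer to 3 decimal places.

10.979

Midpoints: 5, 15, 25, 35
n = 98, Σfm = 2020, mean = 20.6122
Σfm² = 53450
Σf(m − x̄)² = Σfm² − (Σfm)²/n = 53450 − 2020²/98 = 11813.2653
Population variance = 11813.2653 / 98 = 120.5435
Standard deviation = √120.5435 = 10.9792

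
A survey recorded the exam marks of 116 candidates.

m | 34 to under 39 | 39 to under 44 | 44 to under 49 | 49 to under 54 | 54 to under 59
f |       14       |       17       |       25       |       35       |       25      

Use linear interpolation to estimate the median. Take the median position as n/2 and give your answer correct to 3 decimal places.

49.286

Cumulative frequencies: 14, 31, 56, 91, 116
n = 116; position = n/2 = 58.
This falls in the class 49 to under 54: L = 49, F = 56, f = 35, h = 5.
Median ≈ 49 + ((58 − 56) / 35) × 5 = 49.2857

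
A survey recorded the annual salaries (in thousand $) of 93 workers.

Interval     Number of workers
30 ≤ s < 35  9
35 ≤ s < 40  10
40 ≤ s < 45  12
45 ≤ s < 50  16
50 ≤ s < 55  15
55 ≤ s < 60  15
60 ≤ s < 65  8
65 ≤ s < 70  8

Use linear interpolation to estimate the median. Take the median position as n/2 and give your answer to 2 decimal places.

Cumulative frequencies: 9, 19, 31, 47, 62, 77, 85, 93
n = 93; position = n/2 = 46.5.
This falls in the class 45 ≤ s < 50: L = 45, F = 31, f = 16, h = 5.
Median ≈ 45 + ((46.5 − 31) / 16) × 5 = 49.8438

49.84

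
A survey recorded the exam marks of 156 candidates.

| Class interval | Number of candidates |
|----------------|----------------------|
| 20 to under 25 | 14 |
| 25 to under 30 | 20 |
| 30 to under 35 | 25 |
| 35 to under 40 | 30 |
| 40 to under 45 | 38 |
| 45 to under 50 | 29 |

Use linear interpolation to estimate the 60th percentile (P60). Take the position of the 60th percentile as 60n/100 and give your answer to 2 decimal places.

40.61

Cumulative frequencies: 14, 34, 59, 89, 127, 156
n = 156; position = 60n/100 = 93.6.
This falls in the class 40 to under 45: L = 40, F = 89, f = 38, h = 5.
60th percentile ≈ 40 + ((93.6 − 89) / 38) × 5 = 40.6053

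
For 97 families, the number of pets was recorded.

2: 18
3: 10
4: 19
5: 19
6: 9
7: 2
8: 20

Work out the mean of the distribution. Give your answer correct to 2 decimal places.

4.79

Values: 2, 3, 4, 5, 6, 7, 8
Σfx = 18×2 + 10×3 + 19×4 + 19×5 + 9×6 + 2×7 + 20×8 = 465
n = Σf = 97
Mean = 465 / 97 = 4.7938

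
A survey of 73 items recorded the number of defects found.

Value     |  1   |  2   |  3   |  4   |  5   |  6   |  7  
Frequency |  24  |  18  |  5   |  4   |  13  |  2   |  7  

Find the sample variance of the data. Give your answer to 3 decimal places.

4.166

Values: 1, 2, 3, 4, 5, 6, 7
n = 73, Σfx = 217, mean = 2.9726
Σfx² = 945
Σf(x − x̄)² = Σfx² − (Σfx)²/n = 945 − 217²/73 = 299.9452
Sample variance = 299.9452 / 72 = 4.1659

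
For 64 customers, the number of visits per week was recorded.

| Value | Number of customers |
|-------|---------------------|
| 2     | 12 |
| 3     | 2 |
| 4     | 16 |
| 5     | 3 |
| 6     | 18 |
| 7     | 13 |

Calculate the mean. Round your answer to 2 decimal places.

Values: 2, 3, 4, 5, 6, 7
Σfx = 12×2 + 2×3 + 16×4 + 3×5 + 18×6 + 13×7 = 308
n = Σf = 64
Mean = 308 / 64 = 4.8125

4.81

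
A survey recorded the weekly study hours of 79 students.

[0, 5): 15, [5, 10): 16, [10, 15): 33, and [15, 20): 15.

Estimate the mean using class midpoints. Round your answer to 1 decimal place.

10.5

Midpoints: 2.5, 7.5, 12.5, 17.5
Σfm = 15×2.5 + 16×7.5 + 33×12.5 + 15×17.5 = 832.5
n = Σf = 79
Mean = 832.5 / 79 = 10.5380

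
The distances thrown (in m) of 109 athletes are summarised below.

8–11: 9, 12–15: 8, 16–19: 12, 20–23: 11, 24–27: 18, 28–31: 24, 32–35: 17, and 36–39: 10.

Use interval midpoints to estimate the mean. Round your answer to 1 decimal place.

Midpoints: 9.5, 13.5, 17.5, 21.5, 25.5, 29.5, 33.5, 37.5
Σfm = 9×9.5 + 8×13.5 + 12×17.5 + 11×21.5 + 18×25.5 + 24×29.5 + 17×33.5 + 10×37.5 = 2751.5
n = Σf = 109
Mean = 2751.5 / 109 = 25.2431

25.2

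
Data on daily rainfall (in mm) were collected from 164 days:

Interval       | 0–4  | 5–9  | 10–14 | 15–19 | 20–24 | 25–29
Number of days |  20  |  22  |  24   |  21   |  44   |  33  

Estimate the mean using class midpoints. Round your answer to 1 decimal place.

16.5

Midpoints: 2, 7, 12, 17, 22, 27
Σfm = 20×2 + 22×7 + 24×12 + 21×17 + 44×22 + 33×27 = 2698
n = Σf = 164
Mean = 2698 / 164 = 16.4512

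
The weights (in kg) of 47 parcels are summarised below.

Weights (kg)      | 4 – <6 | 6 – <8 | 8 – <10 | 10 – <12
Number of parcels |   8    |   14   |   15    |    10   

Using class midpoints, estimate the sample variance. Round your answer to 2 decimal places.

Midpoints: 5, 7, 9, 11
n = 47, Σfm = 383, mean = 8.1489
Σfm² = 3311
Σf(m − x̄)² = Σfm² − (Σfm)²/n = 3311 − 383²/47 = 189.9574
Sample variance = 189.9574 / 46 = 4.1295

4.13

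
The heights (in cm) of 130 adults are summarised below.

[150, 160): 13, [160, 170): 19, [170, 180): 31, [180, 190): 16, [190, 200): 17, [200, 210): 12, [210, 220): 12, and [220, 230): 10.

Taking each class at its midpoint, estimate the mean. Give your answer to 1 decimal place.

Midpoints: 155, 165, 175, 185, 195, 205, 215, 225
Σfm = 13×155 + 19×165 + 31×175 + 16×185 + 17×195 + 12×205 + 12×215 + 10×225 = 24140
n = Σf = 130
Mean = 24140 / 130 = 185.6923

185.7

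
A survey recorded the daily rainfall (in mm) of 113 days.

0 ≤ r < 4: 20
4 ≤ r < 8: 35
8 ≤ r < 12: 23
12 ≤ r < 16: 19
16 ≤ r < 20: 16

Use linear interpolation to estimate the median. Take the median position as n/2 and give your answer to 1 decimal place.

8.3

Cumulative frequencies: 20, 55, 78, 97, 113
n = 113; position = n/2 = 56.5.
This falls in the class 8 ≤ r < 12: L = 8, F = 55, f = 23, h = 4.
Median ≈ 8 + ((56.5 − 55) / 23) × 4 = 8.2609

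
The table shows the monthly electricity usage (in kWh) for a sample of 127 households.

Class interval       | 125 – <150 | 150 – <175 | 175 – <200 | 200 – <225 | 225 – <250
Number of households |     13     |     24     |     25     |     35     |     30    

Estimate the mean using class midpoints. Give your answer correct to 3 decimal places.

Midpoints: 137.5, 162.5, 187.5, 212.5, 237.5
Σfm = 13×137.5 + 24×162.5 + 25×187.5 + 35×212.5 + 30×237.5 = 24937.5
n = Σf = 127
Mean = 24937.5 / 127 = 196.3583

196.358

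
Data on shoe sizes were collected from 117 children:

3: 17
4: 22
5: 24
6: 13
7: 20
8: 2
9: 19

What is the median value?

Cumulative frequencies: 17, 39, 63, 76, 96, 98, 117
n = 117, so the median is the value in position (n+1)/2 = 59.
Position 59 falls at value 5.

5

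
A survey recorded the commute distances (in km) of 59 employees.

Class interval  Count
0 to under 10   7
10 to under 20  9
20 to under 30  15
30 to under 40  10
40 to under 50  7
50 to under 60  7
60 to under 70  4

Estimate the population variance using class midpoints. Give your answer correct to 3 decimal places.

300.891

Midpoints: 5, 15, 25, 35, 45, 55, 65
n = 59, Σfm = 1855, mean = 31.4407
Σfm² = 76075
Σf(m − x̄)² = Σfm² − (Σfm)²/n = 76075 − 1855²/59 = 17752.5424
Population variance = 17752.5424 / 59 = 300.8905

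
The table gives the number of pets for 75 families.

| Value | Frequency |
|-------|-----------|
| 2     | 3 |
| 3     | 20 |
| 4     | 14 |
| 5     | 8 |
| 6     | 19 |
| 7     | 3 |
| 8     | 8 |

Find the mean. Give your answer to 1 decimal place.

4.8

Values: 2, 3, 4, 5, 6, 7, 8
Σfx = 3×2 + 20×3 + 14×4 + 8×5 + 19×6 + 3×7 + 8×8 = 361
n = Σf = 75
Mean = 361 / 75 = 4.8133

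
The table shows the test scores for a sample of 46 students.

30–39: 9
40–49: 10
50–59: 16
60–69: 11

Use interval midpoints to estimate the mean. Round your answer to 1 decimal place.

50.8

Midpoints: 34.5, 44.5, 54.5, 64.5
Σfm = 9×34.5 + 10×44.5 + 16×54.5 + 11×64.5 = 2337
n = Σf = 46
Mean = 2337 / 46 = 50.8043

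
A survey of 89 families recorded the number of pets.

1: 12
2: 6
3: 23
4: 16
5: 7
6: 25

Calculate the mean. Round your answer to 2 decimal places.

Values: 1, 2, 3, 4, 5, 6
Σfx = 12×1 + 6×2 + 23×3 + 16×4 + 7×5 + 25×6 = 342
n = Σf = 89
Mean = 342 / 89 = 3.8427

3.84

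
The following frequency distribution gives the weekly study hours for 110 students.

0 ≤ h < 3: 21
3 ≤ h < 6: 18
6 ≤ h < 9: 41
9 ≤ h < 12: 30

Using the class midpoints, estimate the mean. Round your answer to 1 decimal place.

Midpoints: 1.5, 4.5, 7.5, 10.5
Σfm = 21×1.5 + 18×4.5 + 41×7.5 + 30×10.5 = 735
n = Σf = 110
Mean = 735 / 110 = 6.6818

6.7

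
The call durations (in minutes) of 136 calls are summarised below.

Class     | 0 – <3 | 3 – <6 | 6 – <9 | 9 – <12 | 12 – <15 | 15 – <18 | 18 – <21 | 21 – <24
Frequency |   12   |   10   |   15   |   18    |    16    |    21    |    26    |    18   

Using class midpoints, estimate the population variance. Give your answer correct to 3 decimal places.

42.816

Midpoints: 1.5, 4.5, 7.5, 10.5, 13.5, 16.5, 19.5, 22.5
n = 136, Σfm = 1839, mean = 13.5221
Σfm² = 30690
Σf(m − x̄)² = Σfm² − (Σfm)²/n = 30690 − 1839²/136 = 5822.9338
Population variance = 5822.9338 / 136 = 42.8157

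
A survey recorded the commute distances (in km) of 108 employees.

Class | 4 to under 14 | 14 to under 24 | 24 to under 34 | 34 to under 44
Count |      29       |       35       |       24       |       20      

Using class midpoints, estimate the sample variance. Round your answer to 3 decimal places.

Midpoints: 9, 19, 29, 39
n = 108, Σfm = 2402, mean = 22.2407
Σfm² = 65588
Σf(m − x̄)² = Σfm² − (Σfm)²/n = 65588 − 2402²/108 = 12165.7407
Sample variance = 12165.7407 / 107 = 113.6985

113.699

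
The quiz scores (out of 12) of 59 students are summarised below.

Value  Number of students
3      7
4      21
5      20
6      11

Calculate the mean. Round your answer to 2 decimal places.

4.59

Values: 3, 4, 5, 6
Σfx = 7×3 + 21×4 + 20×5 + 11×6 = 271
n = Σf = 59
Mean = 271 / 59 = 4.5932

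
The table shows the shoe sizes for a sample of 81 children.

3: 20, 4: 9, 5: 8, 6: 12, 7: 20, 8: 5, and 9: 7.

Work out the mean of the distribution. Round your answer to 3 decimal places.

5.568

Values: 3, 4, 5, 6, 7, 8, 9
Σfx = 20×3 + 9×4 + 8×5 + 12×6 + 20×7 + 5×8 + 7×9 = 451
n = Σf = 81
Mean = 451 / 81 = 5.5679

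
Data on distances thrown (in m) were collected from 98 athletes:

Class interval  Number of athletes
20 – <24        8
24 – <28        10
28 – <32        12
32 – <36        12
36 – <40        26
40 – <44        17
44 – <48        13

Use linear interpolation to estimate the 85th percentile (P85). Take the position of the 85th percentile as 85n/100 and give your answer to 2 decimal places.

43.60

Cumulative frequencies: 8, 18, 30, 42, 68, 85, 98
n = 98; position = 85n/100 = 83.3.
This falls in the class 40 – <44: L = 40, F = 68, f = 17, h = 4.
85th percentile ≈ 40 + ((83.3 − 68) / 17) × 4 = 43.6000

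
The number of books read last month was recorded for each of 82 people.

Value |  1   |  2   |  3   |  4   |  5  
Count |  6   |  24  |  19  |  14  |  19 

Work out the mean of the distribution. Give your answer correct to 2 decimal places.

3.20

Values: 1, 2, 3, 4, 5
Σfx = 6×1 + 24×2 + 19×3 + 14×4 + 19×5 = 262
n = Σf = 82
Mean = 262 / 82 = 3.1951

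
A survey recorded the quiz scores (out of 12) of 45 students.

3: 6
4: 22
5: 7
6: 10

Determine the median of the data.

Cumulative frequencies: 6, 28, 35, 45
n = 45, so the median is the value in position (n+1)/2 = 23.
Position 23 falls at value 4.

4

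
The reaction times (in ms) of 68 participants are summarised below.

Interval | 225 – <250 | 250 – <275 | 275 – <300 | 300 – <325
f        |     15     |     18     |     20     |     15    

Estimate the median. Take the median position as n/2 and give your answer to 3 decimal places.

276.250

Cumulative frequencies: 15, 33, 53, 68
n = 68; position = n/2 = 34.
This falls in the class 275 – <300: L = 275, F = 33, f = 20, h = 25.
Median ≈ 275 + ((34 − 33) / 20) × 25 = 276.2500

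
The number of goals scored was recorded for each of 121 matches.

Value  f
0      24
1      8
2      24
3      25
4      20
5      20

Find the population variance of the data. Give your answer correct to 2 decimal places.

2.89

Values: 0, 1, 2, 3, 4, 5
n = 121, Σfx = 311, mean = 2.5702
Σfx² = 1149
Σf(x − x̄)² = Σfx² − (Σfx)²/n = 1149 − 311²/121 = 349.6529
Population variance = 349.6529 / 121 = 2.8897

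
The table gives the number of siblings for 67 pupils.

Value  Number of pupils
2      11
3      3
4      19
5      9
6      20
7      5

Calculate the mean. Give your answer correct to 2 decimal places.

4.58

Values: 2, 3, 4, 5, 6, 7
Σfx = 11×2 + 3×3 + 19×4 + 9×5 + 20×6 + 5×7 = 307
n = Σf = 67
Mean = 307 / 67 = 4.5821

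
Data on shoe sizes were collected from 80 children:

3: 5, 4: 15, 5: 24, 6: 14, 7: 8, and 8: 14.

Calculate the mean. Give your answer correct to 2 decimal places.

Values: 3, 4, 5, 6, 7, 8
Σfx = 5×3 + 15×4 + 24×5 + 14×6 + 8×7 + 14×8 = 447
n = Σf = 80
Mean = 447 / 80 = 5.5875

5.59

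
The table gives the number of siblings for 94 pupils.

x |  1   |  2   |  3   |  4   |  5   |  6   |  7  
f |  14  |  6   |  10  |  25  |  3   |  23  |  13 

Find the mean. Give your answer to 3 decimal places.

4.255

Values: 1, 2, 3, 4, 5, 6, 7
Σfx = 14×1 + 6×2 + 10×3 + 25×4 + 3×5 + 23×6 + 13×7 = 400
n = Σf = 94
Mean = 400 / 94 = 4.2553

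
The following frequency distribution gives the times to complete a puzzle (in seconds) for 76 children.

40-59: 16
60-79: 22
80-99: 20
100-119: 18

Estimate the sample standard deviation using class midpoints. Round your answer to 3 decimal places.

Midpoints: 49.5, 69.5, 89.5, 109.5
n = 76, Σfm = 6082, mean = 80.0263
Σfm² = 521499
Σf(m − x̄)² = Σfm² − (Σfm)²/n = 521499 − 6082²/76 = 34778.9474
Sample variance = 34778.9474 / 75 = 463.7193
Standard deviation = √463.7193 = 21.5341

21.534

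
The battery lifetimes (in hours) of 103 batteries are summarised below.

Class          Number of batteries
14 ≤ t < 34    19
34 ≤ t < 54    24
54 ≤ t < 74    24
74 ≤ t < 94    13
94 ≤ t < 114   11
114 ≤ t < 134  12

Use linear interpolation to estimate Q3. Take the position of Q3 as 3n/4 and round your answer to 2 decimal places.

Cumulative frequencies: 19, 43, 67, 80, 91, 103
n = 103; position = 3n/4 = 77.25.
This falls in the class 74 ≤ t < 94: L = 74, F = 67, f = 13, h = 20.
Upper quartile ≈ 74 + ((77.25 − 67) / 13) × 20 = 89.7692

89.77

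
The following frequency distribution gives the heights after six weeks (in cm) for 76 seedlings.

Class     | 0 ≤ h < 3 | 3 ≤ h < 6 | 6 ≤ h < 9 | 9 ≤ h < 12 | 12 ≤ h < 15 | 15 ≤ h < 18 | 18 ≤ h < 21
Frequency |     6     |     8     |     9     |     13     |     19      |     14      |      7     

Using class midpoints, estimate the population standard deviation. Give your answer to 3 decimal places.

Midpoints: 1.5, 4.5, 7.5, 10.5, 13.5, 16.5, 19.5
n = 76, Σfm = 873, mean = 11.4868
Σfm² = 12051
Σf(m − x̄)² = Σfm² − (Σfm)²/n = 12051 − 873²/76 = 2022.9868
Population variance = 2022.9868 / 76 = 26.6182
Standard deviation = √26.6182 = 5.1593

5.159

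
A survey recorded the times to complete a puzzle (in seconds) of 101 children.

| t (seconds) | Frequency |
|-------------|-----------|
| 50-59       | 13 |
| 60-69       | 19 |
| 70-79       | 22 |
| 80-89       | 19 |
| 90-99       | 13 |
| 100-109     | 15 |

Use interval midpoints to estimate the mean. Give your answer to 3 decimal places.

78.955

Midpoints: 54.5, 64.5, 74.5, 84.5, 94.5, 104.5
Σfm = 13×54.5 + 19×64.5 + 22×74.5 + 19×84.5 + 13×94.5 + 15×104.5 = 7974.5
n = Σf = 101
Mean = 7974.5 / 101 = 78.9554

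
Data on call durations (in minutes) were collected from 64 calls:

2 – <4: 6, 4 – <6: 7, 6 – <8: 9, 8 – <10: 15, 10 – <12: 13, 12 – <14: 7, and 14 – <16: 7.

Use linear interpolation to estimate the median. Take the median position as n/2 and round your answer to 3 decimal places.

9.333

Cumulative frequencies: 6, 13, 22, 37, 50, 57, 64
n = 64; position = n/2 = 32.
This falls in the class 8 – <10: L = 8, F = 22, f = 15, h = 2.
Median ≈ 8 + ((32 − 22) / 15) × 2 = 9.3333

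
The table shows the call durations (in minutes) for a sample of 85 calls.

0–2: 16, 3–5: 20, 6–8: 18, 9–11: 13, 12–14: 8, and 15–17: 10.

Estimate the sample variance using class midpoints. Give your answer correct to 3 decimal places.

Midpoints: 1, 4, 7, 10, 13, 16
n = 85, Σfm = 616, mean = 7.2471
Σfm² = 6430
Σf(m − x̄)² = Σfm² − (Σfm)²/n = 6430 − 616²/85 = 1965.8118
Sample variance = 1965.8118 / 84 = 23.4025

23.403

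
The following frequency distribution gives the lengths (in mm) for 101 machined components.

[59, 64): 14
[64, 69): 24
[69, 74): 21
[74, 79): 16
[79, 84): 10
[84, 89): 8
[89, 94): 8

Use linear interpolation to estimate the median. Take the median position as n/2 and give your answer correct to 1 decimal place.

72.0

Cumulative frequencies: 14, 38, 59, 75, 85, 93, 101
n = 101; position = n/2 = 50.5.
This falls in the class [69, 74): L = 69, F = 38, f = 21, h = 5.
Median ≈ 69 + ((50.5 − 38) / 21) × 5 = 71.9762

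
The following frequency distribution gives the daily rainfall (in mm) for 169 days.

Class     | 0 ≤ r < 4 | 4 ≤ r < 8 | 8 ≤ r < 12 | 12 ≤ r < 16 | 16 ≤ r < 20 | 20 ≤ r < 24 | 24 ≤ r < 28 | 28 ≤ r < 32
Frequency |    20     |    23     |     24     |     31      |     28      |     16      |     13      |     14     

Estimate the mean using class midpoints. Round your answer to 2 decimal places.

14.59

Midpoints: 2, 6, 10, 14, 18, 22, 26, 30
Σfm = 20×2 + 23×6 + 24×10 + 31×14 + 28×18 + 16×22 + 13×26 + 14×30 = 2466
n = Σf = 169
Mean = 2466 / 169 = 14.5917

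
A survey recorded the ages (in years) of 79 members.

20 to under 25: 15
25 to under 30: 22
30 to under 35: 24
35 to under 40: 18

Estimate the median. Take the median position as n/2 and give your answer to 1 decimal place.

Cumulative frequencies: 15, 37, 61, 79
n = 79; position = n/2 = 39.5.
This falls in the class 30 to under 35: L = 30, F = 37, f = 24, h = 5.
Median ≈ 30 + ((39.5 − 37) / 24) × 5 = 30.5208

30.5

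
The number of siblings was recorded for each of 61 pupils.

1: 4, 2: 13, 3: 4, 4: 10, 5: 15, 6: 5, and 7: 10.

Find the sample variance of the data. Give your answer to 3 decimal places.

3.570

Values: 1, 2, 3, 4, 5, 6, 7
n = 61, Σfx = 257, mean = 4.2131
Σfx² = 1297
Σf(x − x̄)² = Σfx² − (Σfx)²/n = 1297 − 257²/61 = 214.2295
Sample variance = 214.2295 / 60 = 3.5705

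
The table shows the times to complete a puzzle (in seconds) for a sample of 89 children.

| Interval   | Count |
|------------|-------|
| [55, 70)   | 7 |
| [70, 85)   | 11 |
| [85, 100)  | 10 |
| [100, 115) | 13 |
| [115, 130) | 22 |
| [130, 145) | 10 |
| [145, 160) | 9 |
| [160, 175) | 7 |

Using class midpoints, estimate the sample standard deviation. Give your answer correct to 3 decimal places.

Midpoints: 62.5, 77.5, 92.5, 107.5, 122.5, 137.5, 152.5, 167.5
n = 89, Σfm = 10227.5, mean = 114.9157
Σfm² = 1254106.25
Σf(m − x̄)² = Σfm² − (Σfm)²/n = 1254106.25 − 10227.5²/89 = 78805.6180
Sample variance = 78805.6180 / 88 = 895.5184
Standard deviation = √895.5184 = 29.9252

29.925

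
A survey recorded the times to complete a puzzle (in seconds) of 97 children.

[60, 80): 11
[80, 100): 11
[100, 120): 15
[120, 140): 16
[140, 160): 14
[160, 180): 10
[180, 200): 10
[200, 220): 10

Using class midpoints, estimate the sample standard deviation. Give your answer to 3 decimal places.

43.305

Midpoints: 70, 90, 110, 130, 150, 170, 190, 210
n = 97, Σfm = 13290, mean = 137.0103
Σfm² = 2000900
Σf(m − x̄)² = Σfm² − (Σfm)²/n = 2000900 − 13290²/97 = 180032.9897
Sample variance = 180032.9897 / 96 = 1875.3436
Standard deviation = √1875.3436 = 43.3052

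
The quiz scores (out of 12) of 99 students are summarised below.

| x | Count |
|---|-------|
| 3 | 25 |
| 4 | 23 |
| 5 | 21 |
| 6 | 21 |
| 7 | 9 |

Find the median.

Cumulative frequencies: 25, 48, 69, 90, 99
n = 99, so the median is the value in position (n+1)/2 = 50.
Position 50 falls at value 5.

5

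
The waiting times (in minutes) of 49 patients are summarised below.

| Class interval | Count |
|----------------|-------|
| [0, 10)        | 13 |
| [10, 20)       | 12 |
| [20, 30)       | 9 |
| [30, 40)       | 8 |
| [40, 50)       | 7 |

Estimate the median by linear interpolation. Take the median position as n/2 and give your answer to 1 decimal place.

19.6

Cumulative frequencies: 13, 25, 34, 42, 49
n = 49; position = n/2 = 24.5.
This falls in the class [10, 20): L = 10, F = 13, f = 12, h = 10.
Median ≈ 10 + ((24.5 − 13) / 12) × 10 = 19.5833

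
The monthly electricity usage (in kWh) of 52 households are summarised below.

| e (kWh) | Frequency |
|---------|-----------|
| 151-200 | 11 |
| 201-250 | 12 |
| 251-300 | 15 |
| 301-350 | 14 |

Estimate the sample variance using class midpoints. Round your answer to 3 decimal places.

Midpoints: 175.5, 225.5, 275.5, 325.5
n = 52, Σfm = 13326, mean = 256.2692
Σfm² = 3570813
Σf(m − x̄)² = Σfm² − (Σfm)²/n = 3570813 − 13326²/52 = 155769.2308
Sample variance = 155769.2308 / 51 = 3054.2986

3054.299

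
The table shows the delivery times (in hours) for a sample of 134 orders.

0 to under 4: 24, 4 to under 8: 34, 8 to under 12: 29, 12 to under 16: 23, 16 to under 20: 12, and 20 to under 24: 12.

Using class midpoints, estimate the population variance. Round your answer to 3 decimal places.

36.895

Midpoints: 2, 6, 10, 14, 18, 22
n = 134, Σfm = 1344, mean = 10.0299
Σfm² = 18424
Σf(m − x̄)² = Σfm² − (Σfm)²/n = 18424 − 1344²/134 = 4943.8806
Population variance = 4943.8806 / 134 = 36.8946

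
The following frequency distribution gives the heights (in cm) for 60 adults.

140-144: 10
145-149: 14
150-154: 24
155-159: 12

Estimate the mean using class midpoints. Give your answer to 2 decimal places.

150.17

Midpoints: 142, 147, 152, 157
Σfm = 10×142 + 14×147 + 24×152 + 12×157 = 9010
n = Σf = 60
Mean = 9010 / 60 = 150.1667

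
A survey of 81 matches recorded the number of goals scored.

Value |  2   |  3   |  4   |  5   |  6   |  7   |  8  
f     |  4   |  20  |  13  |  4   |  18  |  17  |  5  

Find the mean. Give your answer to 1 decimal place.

5.0

Values: 2, 3, 4, 5, 6, 7, 8
Σfx = 4×2 + 20×3 + 13×4 + 4×5 + 18×6 + 17×7 + 5×8 = 407
n = Σf = 81
Mean = 407 / 81 = 5.0247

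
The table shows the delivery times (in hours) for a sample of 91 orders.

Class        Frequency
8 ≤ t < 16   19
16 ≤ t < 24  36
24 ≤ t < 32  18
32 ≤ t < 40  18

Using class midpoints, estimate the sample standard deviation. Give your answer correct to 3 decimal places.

Midpoints: 12, 20, 28, 36
n = 91, Σfm = 2100, mean = 23.0769
Σfm² = 54576
Σf(m − x̄)² = Σfm² − (Σfm)²/n = 54576 − 2100²/91 = 6114.4615
Sample variance = 6114.4615 / 90 = 67.9385
Standard deviation = √67.9385 = 8.2425

8.242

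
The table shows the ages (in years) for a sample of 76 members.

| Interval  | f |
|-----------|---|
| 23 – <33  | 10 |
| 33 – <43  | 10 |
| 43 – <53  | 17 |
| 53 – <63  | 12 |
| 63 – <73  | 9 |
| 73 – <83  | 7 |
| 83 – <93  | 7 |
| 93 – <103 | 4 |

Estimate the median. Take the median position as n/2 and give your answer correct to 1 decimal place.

53.8

Cumulative frequencies: 10, 20, 37, 49, 58, 65, 72, 76
n = 76; position = n/2 = 38.
This falls in the class 53 – <63: L = 53, F = 37, f = 12, h = 10.
Median ≈ 53 + ((38 − 37) / 12) × 10 = 53.8333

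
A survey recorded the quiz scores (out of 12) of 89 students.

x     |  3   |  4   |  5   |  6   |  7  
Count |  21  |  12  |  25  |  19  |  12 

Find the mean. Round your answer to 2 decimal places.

4.88

Values: 3, 4, 5, 6, 7
Σfx = 21×3 + 12×4 + 25×5 + 19×6 + 12×7 = 434
n = Σf = 89
Mean = 434 / 89 = 4.8764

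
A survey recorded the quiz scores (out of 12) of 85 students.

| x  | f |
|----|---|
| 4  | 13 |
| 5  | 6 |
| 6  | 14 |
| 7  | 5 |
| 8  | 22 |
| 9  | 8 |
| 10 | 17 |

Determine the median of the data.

8

Cumulative frequencies: 13, 19, 33, 38, 60, 68, 85
n = 85, so the median is the value in position (n+1)/2 = 43.
Position 43 falls at value 8.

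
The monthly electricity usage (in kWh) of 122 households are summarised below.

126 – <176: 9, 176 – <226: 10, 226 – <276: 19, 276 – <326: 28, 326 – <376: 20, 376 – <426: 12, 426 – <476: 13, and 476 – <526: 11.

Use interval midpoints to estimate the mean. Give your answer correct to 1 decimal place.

Midpoints: 151, 201, 251, 301, 351, 401, 451, 501
Σfm = 9×151 + 10×201 + 19×251 + 28×301 + 20×351 + 12×401 + 13×451 + 11×501 = 39772
n = Σf = 122
Mean = 39772 / 122 = 326.0000

326.0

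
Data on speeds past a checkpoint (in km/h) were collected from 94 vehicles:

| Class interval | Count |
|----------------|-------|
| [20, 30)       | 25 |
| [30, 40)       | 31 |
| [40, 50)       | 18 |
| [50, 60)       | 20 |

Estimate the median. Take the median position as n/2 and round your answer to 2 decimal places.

Cumulative frequencies: 25, 56, 74, 94
n = 94; position = n/2 = 47.
This falls in the class [30, 40): L = 30, F = 25, f = 31, h = 10.
Median ≈ 30 + ((47 − 25) / 31) × 10 = 37.0968

37.10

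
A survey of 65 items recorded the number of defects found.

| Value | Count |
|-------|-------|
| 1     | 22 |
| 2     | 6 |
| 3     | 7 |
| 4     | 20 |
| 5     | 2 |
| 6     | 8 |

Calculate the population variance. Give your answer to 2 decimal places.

2.98

Values: 1, 2, 3, 4, 5, 6
n = 65, Σfx = 193, mean = 2.9692
Σfx² = 767
Σf(x − x̄)² = Σfx² − (Σfx)²/n = 767 − 193²/65 = 193.9385
Population variance = 193.9385 / 65 = 2.9837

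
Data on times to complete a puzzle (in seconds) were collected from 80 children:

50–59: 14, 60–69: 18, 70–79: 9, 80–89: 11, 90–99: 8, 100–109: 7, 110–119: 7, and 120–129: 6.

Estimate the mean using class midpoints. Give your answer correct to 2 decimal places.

82.00

Midpoints: 54.5, 64.5, 74.5, 84.5, 94.5, 104.5, 114.5, 124.5
Σfm = 14×54.5 + 18×64.5 + 9×74.5 + 11×84.5 + 8×94.5 + 7×104.5 + 7×114.5 + 6×124.5 = 6560
n = Σf = 80
Mean = 6560 / 80 = 82.0000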